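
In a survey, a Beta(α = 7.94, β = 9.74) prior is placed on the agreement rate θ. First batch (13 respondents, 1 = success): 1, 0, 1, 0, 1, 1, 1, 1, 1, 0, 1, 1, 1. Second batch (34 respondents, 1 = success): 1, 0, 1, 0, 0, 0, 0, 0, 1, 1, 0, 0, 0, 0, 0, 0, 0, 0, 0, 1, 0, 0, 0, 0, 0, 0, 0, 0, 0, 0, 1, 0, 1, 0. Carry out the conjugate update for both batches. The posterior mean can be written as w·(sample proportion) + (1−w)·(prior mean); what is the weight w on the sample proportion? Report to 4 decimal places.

0.7267

The Beta prior is conjugate to a Binomial/Bernoulli likelihood; the update adds successes to α and failures to β.
Total number of respondents: n = 13 + 34 = 47.
Posterior mean = (α₀+k)/(α₀+β₀+n) = [n/(α₀+β₀+n)]·(k/n) + [(α₀+β₀)/(α₀+β₀+n)]·α₀/(α₀+β₀), so only n and the prior enter the weight.
The weight on the data is w = n/(α₀+β₀+n) = 47/(7.94+9.74+47) = 47/64.68 = 0.7267.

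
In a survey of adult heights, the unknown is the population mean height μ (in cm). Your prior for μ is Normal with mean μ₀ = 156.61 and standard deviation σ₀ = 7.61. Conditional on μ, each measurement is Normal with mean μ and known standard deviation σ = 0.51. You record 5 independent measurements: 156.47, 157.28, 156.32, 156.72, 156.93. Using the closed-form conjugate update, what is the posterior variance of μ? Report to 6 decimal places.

0.051973

For Normal data with known variance σ², a Normal(μ₀, σ₀²) prior on μ is conjugate. Posterior precision = 1/σ₀² + n/σ²; posterior mean is the precision-weighted average of μ₀ and x̄.
σ₀² = 7.61² = 57.9121, σ² = 0.51² = 0.2601; σ² + n·σ₀² = 0.2601 + 5·57.9121 = 289.8206.
Posterior precision = 1/σ₀² + n/σ² = 1/57.9121 + 5/0.2601 = (σ² + n·σ₀²)/(σ₀²σ²) = 289.8206/(57.9121·0.2601); posterior variance σₙ² = σ₀²σ²/(σ² + n·σ₀²) = 57.9121·0.2601/289.8206 = 0.051973.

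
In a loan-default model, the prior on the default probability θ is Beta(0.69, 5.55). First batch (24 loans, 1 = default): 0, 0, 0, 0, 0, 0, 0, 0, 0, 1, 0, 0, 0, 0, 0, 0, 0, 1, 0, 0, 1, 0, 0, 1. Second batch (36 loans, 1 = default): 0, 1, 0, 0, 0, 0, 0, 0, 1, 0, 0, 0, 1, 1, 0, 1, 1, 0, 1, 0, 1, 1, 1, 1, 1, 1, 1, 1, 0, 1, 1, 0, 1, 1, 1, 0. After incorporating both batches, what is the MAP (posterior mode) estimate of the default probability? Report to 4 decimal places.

The Beta prior is conjugate to a Binomial/Bernoulli likelihood; the update adds successes to α and failures to β.
After batch 1: Beta(0.69+4, 5.55+20) = Beta(4.69, 25.55).
After batch 2: Beta(4.69+20, 25.55+16) = Beta(24.69, 41.55).
Mode of Beta(a,b) for a,b>1 is (a−1)/(a+b−2) = 23.69/64.24 = 0.3688.

0.3688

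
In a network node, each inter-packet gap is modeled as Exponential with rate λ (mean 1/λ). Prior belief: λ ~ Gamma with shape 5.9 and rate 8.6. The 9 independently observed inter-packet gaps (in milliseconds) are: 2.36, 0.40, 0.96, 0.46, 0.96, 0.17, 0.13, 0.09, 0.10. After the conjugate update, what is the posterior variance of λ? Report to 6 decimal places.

With a Gamma(shape α, rate β) prior on the exponential rate λ, the posterior after n observations with total T = Σxᵢ is Gamma(α+n, β+T).
Sum of observations T = 5.63 milliseconds; n = 9.
Posterior: Gamma(5.9+9, 8.6+5.63) = Gamma(14.9, 14.23).
Var = α/β² = 0.073583.

0.073583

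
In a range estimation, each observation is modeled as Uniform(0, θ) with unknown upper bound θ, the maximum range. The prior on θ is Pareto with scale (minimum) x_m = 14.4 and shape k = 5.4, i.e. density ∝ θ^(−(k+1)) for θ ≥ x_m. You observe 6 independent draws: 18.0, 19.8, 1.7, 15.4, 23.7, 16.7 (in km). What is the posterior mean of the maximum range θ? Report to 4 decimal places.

25.9788

A Pareto(scale x_m, shape k) prior on the upper bound θ of Uniform(0, θ) is conjugate: posterior is Pareto(max(x_m, max xᵢ), k + n).
Sample maximum = 23.7; prior scale x_m = 14.4 → posterior scale = max = 23.7.
Posterior shape = 5.4 + 6 = 11.4.
E[θ|data] = k·x_m/(k−1) = 11.4·23.7/10.4 = 25.9788.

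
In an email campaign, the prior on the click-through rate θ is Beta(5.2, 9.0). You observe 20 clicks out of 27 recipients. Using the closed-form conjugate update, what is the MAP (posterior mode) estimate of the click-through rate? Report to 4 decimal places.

0.6173

The Beta prior is conjugate to a Binomial/Bernoulli likelihood; the update adds successes to α and failures to β.
Posterior: Beta(α+k, β+n−k) = Beta(5.2+20, 9.0+7) = Beta(25.2, 16.0).
Mode of Beta(a,b) for a,b>1 is (a−1)/(a+b−2) = 24.2/39.2 = 0.6173.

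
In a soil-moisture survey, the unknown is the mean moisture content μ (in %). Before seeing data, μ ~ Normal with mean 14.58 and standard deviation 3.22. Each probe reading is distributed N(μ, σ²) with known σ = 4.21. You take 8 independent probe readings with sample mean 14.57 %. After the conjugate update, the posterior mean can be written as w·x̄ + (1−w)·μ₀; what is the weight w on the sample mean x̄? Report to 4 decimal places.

For Normal data with known variance σ², a Normal(μ₀, σ₀²) prior on μ is conjugate. Posterior precision = 1/σ₀² + n/σ²; posterior mean is the precision-weighted average of μ₀ and x̄.
σ₀² = 3.22² = 10.3684, σ² = 4.21² = 17.7241. Prior precision 1/σ₀² = 1/10.3684; data precision n/σ² = 8/17.7241.
w = (n/σ²)/(1/σ₀² + n/σ²) = n·σ₀²/(σ² + n·σ₀²) = 8·10.3684/(17.7241 + 8·10.3684) = 82.9472/100.6713 = 0.8239.

0.8239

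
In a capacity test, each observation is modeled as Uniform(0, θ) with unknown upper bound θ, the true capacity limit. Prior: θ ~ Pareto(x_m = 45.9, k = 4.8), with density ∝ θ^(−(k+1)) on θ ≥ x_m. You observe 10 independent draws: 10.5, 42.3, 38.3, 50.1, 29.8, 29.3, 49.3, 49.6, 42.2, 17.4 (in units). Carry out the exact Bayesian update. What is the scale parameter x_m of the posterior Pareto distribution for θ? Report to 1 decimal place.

50.1

A Pareto(scale x_m, shape k) prior on the upper bound θ of Uniform(0, θ) is conjugate: posterior is Pareto(max(x_m, max xᵢ), k + n).
Sample maximum = 50.1; prior scale x_m = 45.9 → posterior scale = max = 50.1.
Posterior shape = 4.8 + 10 = 14.8.
Posterior scale x_m = 50.1.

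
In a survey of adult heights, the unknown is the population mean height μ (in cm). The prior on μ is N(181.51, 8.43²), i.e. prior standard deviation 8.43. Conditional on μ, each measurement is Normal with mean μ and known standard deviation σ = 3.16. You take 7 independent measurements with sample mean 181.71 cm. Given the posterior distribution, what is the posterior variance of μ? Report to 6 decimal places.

1.398443

For Normal data with known variance σ², a Normal(μ₀, σ₀²) prior on μ is conjugate. Posterior precision = 1/σ₀² + n/σ²; posterior mean is the precision-weighted average of μ₀ and x̄.
σ₀² = 8.43² = 71.0649, σ² = 3.16² = 9.9856; σ² + n·σ₀² = 9.9856 + 7·71.0649 = 507.4399.
Posterior precision = 1/σ₀² + n/σ² = 1/71.0649 + 7/9.9856 = (σ² + n·σ₀²)/(σ₀²σ²) = 507.4399/(71.0649·9.9856); posterior variance σₙ² = σ₀²σ²/(σ² + n·σ₀²) = 71.0649·9.9856/507.4399 = 1.398443.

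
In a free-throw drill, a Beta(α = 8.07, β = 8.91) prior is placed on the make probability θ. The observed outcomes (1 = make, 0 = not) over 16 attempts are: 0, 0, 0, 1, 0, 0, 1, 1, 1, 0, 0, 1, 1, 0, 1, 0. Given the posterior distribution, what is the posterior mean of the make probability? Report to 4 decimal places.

0.4569

The Beta prior is conjugate to a Binomial/Bernoulli likelihood; the update adds successes to α and failures to β.
Posterior: Beta(α+k, β+n−k) = Beta(8.07+7, 8.91+9) = Beta(15.07, 17.91).
Posterior mean = α/(α+β) = 15.07/32.98 = 0.4569.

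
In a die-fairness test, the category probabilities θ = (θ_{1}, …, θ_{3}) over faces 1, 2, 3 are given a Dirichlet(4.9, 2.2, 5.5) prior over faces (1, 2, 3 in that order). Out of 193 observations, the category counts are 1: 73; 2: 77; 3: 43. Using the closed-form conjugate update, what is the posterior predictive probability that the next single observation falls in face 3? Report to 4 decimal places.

0.2359

The Dirichlet prior is conjugate to the Multinomial likelihood: each posterior αⱼ = prior αⱼ + observed count nⱼ.
Posterior concentration: (77.9, 79.2, 48.5), total = 205.6.
P(next = 3 | data) = α_{3}/Σα = 0.2359.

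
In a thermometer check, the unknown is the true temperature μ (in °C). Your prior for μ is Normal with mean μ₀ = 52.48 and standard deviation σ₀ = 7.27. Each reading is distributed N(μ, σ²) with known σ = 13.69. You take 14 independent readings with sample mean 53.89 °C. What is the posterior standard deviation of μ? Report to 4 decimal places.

3.2682

For Normal data with known variance σ², a Normal(μ₀, σ₀²) prior on μ is conjugate. Posterior precision = 1/σ₀² + n/σ²; posterior mean is the precision-weighted average of μ₀ and x̄.
σ₀² = 7.27² = 52.8529, σ² = 13.69² = 187.4161; σ² + n·σ₀² = 187.4161 + 14·52.8529 = 927.3567.
Posterior precision = 1/σ₀² + n/σ² = 1/52.8529 + 14/187.4161 = (σ² + n·σ₀²)/(σ₀²σ²) = 927.3567/(52.8529·187.4161); posterior variance σₙ² = σ₀²σ²/(σ² + n·σ₀²) = 52.8529·187.4161/927.3567 = 10.681418.
Posterior SD = √σₙ² = √(52.8529·187.4161/927.3567) = 3.2682.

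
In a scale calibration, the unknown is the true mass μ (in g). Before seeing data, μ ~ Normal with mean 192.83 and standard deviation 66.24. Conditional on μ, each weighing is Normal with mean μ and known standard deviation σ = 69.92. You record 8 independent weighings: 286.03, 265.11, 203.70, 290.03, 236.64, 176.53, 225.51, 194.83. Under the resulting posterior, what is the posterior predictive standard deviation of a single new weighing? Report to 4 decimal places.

73.6560

For Normal data with known variance σ², a Normal(μ₀, σ₀²) prior on μ is conjugate. Posterior precision = 1/σ₀² + n/σ²; posterior mean is the precision-weighted average of μ₀ and x̄.
σ₀² = 66.24² = 4387.7376, σ² = 69.92² = 4888.8064; σ² + n·σ₀² = 4888.8064 + 8·4387.7376 = 39990.7072.
Posterior precision = 1/σ₀² + n/σ² = 1/4387.7376 + 8/4888.8064 = (σ² + n·σ₀²)/(σ₀²σ²) = 39990.7072/(4387.7376·4888.8064); posterior variance σₙ² = σ₀²σ²/(σ² + n·σ₀²) = 4387.7376·4888.8064/39990.7072 = 536.394607.
Predictive variance for one new observation = σₙ² + σ² = 4387.7376·4888.8064/39990.7072 + 4888.8064 = σ²·(σ₀² + 39990.7072)/39990.7072 = 4888.8064·44378.4448/39990.7072 = 5425.201007; SD = √(4888.8064·44378.4448/39990.7072) = 73.6560.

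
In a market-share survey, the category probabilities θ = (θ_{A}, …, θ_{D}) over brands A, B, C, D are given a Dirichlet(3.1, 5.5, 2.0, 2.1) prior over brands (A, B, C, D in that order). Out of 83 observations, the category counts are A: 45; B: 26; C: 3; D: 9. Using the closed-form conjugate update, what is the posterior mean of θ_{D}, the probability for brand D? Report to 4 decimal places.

The Dirichlet prior is conjugate to the Multinomial likelihood: each posterior αⱼ = prior αⱼ + observed count nⱼ.
Posterior concentration: (48.1, 31.5, 5.0, 11.1), total = 95.7.
E[θ_{D}|data] = α_{D}/Σα = 11.1/95.7 = 0.1160.

0.1160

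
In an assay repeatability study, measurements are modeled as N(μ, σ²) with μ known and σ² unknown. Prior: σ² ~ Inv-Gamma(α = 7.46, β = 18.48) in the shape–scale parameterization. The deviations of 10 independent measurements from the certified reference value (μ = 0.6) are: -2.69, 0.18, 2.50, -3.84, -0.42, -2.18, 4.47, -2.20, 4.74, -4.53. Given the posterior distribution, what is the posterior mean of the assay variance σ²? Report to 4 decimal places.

With known mean μ and an Inverse-Gamma(α, β) prior on σ², the Normal likelihood is conjugate: posterior is Inv-Gamma(α + n/2, β + Σ(xᵢ−μ)²/2).
Σ(xᵢ−μ)² = (-2.69)² + (0.18)² + (2.50)² + (-3.84)² + (-0.42)² + (-2.18)² + (4.47)² + (-2.20)² + (4.74)² + (-4.53)² = 101.0023.
Posterior: Inv-Gamma(7.46 + 10/2, 18.48 + 101.0023/2) = Inv-Gamma(12.46, 68.98115).
E[σ²|data] = β/(α−1) = 68.98115/11.46 = 6.0193.

6.0193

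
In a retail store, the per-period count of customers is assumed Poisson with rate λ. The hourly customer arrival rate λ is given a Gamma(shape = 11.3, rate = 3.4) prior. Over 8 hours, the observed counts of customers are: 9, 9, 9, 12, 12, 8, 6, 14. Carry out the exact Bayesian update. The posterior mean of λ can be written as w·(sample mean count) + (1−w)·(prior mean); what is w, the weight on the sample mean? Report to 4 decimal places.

With a Gamma(shape α, rate β) prior, the Poisson likelihood is conjugate: the posterior is Gamma(α + ΣXᵢ, β + n).
Posterior mean = (α₀+S)/(β₀+n) = [n/(β₀+n)]·(S/n) + [β₀/(β₀+n)]·(α₀/β₀), so only n and β₀ enter the weight.
Weight on data w = n/(β₀+n) = 8/(3.4+8) = 8/11.4 = 0.7018.

0.7018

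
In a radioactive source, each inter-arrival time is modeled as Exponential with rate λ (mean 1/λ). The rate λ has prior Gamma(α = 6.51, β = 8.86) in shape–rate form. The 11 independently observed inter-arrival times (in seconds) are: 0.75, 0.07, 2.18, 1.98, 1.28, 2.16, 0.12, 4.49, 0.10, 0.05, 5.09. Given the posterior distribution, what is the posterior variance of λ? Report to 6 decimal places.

0.023790

With a Gamma(shape α, rate β) prior on the exponential rate λ, the posterior after n observations with total T = Σxᵢ is Gamma(α+n, β+T).
Sum of observations T = 18.27 seconds; n = 11.
Posterior: Gamma(6.51+11, 8.86+18.27) = Gamma(17.51, 27.13).
Var = α/β² = 0.023790.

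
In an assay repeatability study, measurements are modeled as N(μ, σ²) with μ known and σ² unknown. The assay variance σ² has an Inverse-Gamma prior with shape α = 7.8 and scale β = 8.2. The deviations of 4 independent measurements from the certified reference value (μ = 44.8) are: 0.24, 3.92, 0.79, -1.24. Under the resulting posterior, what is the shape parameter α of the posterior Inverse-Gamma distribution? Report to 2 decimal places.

With known mean μ and an Inverse-Gamma(α, β) prior on σ², the Normal likelihood is conjugate: posterior is Inv-Gamma(α + n/2, β + Σ(xᵢ−μ)²/2).
Σ(xᵢ−μ)² = (0.24)² + (3.92)² + (0.79)² + (-1.24)² = 17.5857.
Posterior: Inv-Gamma(7.8 + 4/2, 8.2 + 17.5857/2) = Inv-Gamma(9.80, 16.99285).
Posterior α = 9.80.

9.80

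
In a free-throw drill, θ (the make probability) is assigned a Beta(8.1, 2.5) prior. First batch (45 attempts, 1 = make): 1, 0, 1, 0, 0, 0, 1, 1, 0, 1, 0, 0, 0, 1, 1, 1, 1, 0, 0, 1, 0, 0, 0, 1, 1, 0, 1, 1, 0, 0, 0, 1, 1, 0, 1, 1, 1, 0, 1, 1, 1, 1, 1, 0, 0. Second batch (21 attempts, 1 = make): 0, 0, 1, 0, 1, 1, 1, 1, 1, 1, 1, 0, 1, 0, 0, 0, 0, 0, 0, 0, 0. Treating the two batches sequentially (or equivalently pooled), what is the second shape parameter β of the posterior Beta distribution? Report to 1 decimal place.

35.5

The Beta prior is conjugate to a Binomial/Bernoulli likelihood; the update adds successes to α and failures to β.
After batch 1: Beta(8.1+24, 2.5+21) = Beta(32.1, 23.5).
After batch 2: Beta(32.1+9, 23.5+12) = Beta(41.1, 35.5).
Posterior β = 35.5.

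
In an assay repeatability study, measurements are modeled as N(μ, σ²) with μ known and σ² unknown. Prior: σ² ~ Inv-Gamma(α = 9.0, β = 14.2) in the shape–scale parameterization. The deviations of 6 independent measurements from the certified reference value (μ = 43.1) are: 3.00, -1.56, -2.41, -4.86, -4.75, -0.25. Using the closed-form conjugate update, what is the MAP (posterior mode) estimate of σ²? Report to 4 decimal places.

3.5341

With known mean μ and an Inverse-Gamma(α, β) prior on σ², the Normal likelihood is conjugate: posterior is Inv-Gamma(α + n/2, β + Σ(xᵢ−μ)²/2).
Σ(xᵢ−μ)² = (3.00)² + (-1.56)² + (-2.41)² + (-4.86)² + (-4.75)² + (-0.25)² = 63.4863.
Posterior: Inv-Gamma(9.0 + 6/2, 14.2 + 63.4863/2) = Inv-Gamma(12.00, 45.94315).
Mode = β/(α+1) = 45.94315/13.00 = 3.5341.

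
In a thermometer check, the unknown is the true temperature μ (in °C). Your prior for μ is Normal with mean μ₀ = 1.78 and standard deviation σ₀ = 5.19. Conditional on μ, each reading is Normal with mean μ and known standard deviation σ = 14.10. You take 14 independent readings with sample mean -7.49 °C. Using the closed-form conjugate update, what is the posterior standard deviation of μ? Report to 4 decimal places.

3.0493

For Normal data with known variance σ², a Normal(μ₀, σ₀²) prior on μ is conjugate. Posterior precision = 1/σ₀² + n/σ²; posterior mean is the precision-weighted average of μ₀ and x̄.
σ₀² = 5.19² = 26.9361, σ² = 14.10² = 198.81; σ² + n·σ₀² = 198.81 + 14·26.9361 = 575.9154.
Posterior precision = 1/σ₀² + n/σ² = 1/26.9361 + 14/198.81 = (σ² + n·σ₀²)/(σ₀²σ²) = 575.9154/(26.9361·198.81); posterior variance σₙ² = σ₀²σ²/(σ² + n·σ₀²) = 26.9361·198.81/575.9154 = 9.298529.
Posterior SD = √σₙ² = √(26.9361·198.81/575.9154) = 3.0493.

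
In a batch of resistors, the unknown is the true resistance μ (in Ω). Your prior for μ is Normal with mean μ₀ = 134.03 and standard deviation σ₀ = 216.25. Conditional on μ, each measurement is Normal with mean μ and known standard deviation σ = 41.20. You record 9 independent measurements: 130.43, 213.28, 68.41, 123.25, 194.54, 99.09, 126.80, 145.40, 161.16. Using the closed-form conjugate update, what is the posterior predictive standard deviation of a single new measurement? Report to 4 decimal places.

For Normal data with known variance σ², a Normal(μ₀, σ₀²) prior on μ is conjugate. Posterior precision = 1/σ₀² + n/σ²; posterior mean is the precision-weighted average of μ₀ and x̄.
σ₀² = 216.25² = 46764.0625, σ² = 41.20² = 1697.44; σ² + n·σ₀² = 1697.44 + 9·46764.0625 = 422574.0025.
Posterior precision = 1/σ₀² + n/σ² = 1/46764.0625 + 9/1697.44 = (σ² + n·σ₀²)/(σ₀²σ²) = 422574.0025/(46764.0625·1697.44); posterior variance σₙ² = σ₀²σ²/(σ² + n·σ₀²) = 46764.0625·1697.44/422574.0025 = 187.846838.
Predictive variance for one new observation = σₙ² + σ² = 46764.0625·1697.44/422574.0025 + 1697.44 = σ²·(σ₀² + 422574.0025)/422574.0025 = 1697.44·469338.065/422574.0025 = 1885.286838; SD = √(1697.44·469338.065/422574.0025) = 43.4199.

43.4199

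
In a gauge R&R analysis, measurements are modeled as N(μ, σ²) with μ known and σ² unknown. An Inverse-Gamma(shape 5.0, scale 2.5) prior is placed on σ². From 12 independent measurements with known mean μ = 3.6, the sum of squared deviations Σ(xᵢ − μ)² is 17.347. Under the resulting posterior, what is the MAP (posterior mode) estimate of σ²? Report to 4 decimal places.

With known mean μ and an Inverse-Gamma(α, β) prior on σ², the Normal likelihood is conjugate: posterior is Inv-Gamma(α + n/2, β + Σ(xᵢ−μ)²/2).
Posterior: Inv-Gamma(5.0 + 12/2, 2.5 + 17.347/2) = Inv-Gamma(11.00, 11.1735).
Mode = β/(α+1) = 11.1735/12.00 = 0.9311.

0.9311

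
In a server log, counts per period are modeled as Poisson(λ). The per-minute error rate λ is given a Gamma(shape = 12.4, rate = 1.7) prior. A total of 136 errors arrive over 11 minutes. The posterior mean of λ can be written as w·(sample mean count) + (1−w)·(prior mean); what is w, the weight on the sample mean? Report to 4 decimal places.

With a Gamma(shape α, rate β) prior, the Poisson likelihood is conjugate: the posterior is Gamma(α + ΣXᵢ, β + n).
Posterior mean = (α₀+S)/(β₀+n) = [n/(β₀+n)]·(S/n) + [β₀/(β₀+n)]·(α₀/β₀), so only n and β₀ enter the weight.
Weight on data w = n/(β₀+n) = 11/(1.7+11) = 11/12.7 = 0.8661.

0.8661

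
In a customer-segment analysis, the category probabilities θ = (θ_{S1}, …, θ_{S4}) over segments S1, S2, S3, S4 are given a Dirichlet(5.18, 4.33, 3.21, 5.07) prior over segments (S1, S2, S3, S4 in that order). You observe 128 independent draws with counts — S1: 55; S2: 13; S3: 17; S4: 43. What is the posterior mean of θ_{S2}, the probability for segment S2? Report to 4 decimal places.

The Dirichlet prior is conjugate to the Multinomial likelihood: each posterior αⱼ = prior αⱼ + observed count nⱼ.
Posterior concentration: (60.18, 17.33, 20.21, 48.07), total = 145.79.
E[θ_{S2}|data] = α_{S2}/Σα = 17.33/145.79 = 0.1189.

0.1189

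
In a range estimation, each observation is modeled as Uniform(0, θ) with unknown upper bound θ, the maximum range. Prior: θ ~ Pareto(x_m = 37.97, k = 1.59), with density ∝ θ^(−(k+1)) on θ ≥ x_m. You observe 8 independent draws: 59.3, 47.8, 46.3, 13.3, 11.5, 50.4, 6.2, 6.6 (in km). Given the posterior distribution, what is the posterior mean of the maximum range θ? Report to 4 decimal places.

A Pareto(scale x_m, shape k) prior on the upper bound θ of Uniform(0, θ) is conjugate: posterior is Pareto(max(x_m, max xᵢ), k + n).
Sample maximum = 59.3; prior scale x_m = 37.97 → posterior scale = max = 59.30.
Posterior shape = 1.59 + 8 = 9.59.
E[θ|data] = k·x_m/(k−1) = 9.59·59.30/8.59 = 66.2034.

66.2034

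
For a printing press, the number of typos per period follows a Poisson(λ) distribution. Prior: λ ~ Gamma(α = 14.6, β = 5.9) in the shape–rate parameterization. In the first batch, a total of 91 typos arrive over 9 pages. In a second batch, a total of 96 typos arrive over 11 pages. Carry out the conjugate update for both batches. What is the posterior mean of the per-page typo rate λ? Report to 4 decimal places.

7.7838

With a Gamma(shape α, rate β) prior, the Poisson likelihood is conjugate: the posterior is Gamma(α + ΣXᵢ, β + n).
After batch 1: Gamma(α+S, β+n) = Gamma(14.6+91, 5.9+9) = Gamma(105.6, 14.9).
After batch 2: Gamma(α+S, β+n) = Gamma(105.6+96, 14.9+11) = Gamma(201.6, 25.9).
Posterior mean = α/β = 201.6/25.9 = 7.7838.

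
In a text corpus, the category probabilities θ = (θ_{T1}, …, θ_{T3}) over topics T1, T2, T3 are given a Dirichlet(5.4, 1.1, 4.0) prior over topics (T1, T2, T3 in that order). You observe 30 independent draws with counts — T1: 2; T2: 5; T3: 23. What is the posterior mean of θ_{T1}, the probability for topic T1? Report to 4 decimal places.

The Dirichlet prior is conjugate to the Multinomial likelihood: each posterior αⱼ = prior αⱼ + observed count nⱼ.
Posterior concentration: (7.4, 6.1, 27.0), total = 40.5.
E[θ_{T1}|data] = α_{T1}/Σα = 7.4/40.5 = 0.1827.

0.1827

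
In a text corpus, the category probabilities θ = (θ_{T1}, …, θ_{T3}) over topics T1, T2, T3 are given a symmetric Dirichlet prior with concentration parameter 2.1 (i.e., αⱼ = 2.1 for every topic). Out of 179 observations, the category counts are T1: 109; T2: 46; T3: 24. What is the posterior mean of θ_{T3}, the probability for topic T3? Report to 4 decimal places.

0.1409

The Dirichlet prior is conjugate to the Multinomial likelihood: each posterior αⱼ = prior αⱼ + observed count nⱼ.
Posterior concentration: (111.1, 48.1, 26.1), total = 185.3.
E[θ_{T3}|data] = α_{T3}/Σα = 26.1/185.3 = 0.1409.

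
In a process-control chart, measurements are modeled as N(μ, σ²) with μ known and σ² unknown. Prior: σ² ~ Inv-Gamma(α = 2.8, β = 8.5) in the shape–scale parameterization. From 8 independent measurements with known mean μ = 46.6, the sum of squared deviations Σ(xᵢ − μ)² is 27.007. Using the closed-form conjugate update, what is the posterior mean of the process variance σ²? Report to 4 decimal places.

3.7937

With known mean μ and an Inverse-Gamma(α, β) prior on σ², the Normal likelihood is conjugate: posterior is Inv-Gamma(α + n/2, β + Σ(xᵢ−μ)²/2).
Posterior: Inv-Gamma(2.8 + 8/2, 8.5 + 27.007/2) = Inv-Gamma(6.80, 22.0035).
E[σ²|data] = β/(α−1) = 22.0035/5.80 = 3.7937.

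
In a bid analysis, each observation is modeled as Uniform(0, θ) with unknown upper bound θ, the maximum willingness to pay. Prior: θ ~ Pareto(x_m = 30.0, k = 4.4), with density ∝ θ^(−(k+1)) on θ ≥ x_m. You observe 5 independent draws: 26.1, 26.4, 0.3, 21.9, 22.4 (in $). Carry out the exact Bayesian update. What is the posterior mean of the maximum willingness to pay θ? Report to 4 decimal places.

33.5714

A Pareto(scale x_m, shape k) prior on the upper bound θ of Uniform(0, θ) is conjugate: posterior is Pareto(max(x_m, max xᵢ), k + n).
Sample maximum = 26.4; prior scale x_m = 30.0 → posterior scale = max = 30.0.
Posterior shape = 4.4 + 5 = 9.4.
E[θ|data] = k·x_m/(k−1) = 9.4·30.0/8.4 = 33.5714.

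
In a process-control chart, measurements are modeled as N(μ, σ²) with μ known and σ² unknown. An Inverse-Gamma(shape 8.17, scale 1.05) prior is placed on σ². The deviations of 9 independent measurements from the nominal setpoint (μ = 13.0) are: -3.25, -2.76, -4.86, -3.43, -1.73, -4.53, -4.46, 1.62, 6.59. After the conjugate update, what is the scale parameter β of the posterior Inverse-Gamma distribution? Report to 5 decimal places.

72.56125

With known mean μ and an Inverse-Gamma(α, β) prior on σ², the Normal likelihood is conjugate: posterior is Inv-Gamma(α + n/2, β + Σ(xᵢ−μ)²/2).
Σ(xᵢ−μ)² = (-3.25)² + (-2.76)² + (-4.86)² + (-3.43)² + (-1.73)² + (-4.53)² + (-4.46)² + (1.62)² + (6.59)² = 143.0225.
Posterior: Inv-Gamma(8.17 + 9/2, 1.05 + 143.0225/2) = Inv-Gamma(12.67, 72.56125).
Posterior β = 72.56125.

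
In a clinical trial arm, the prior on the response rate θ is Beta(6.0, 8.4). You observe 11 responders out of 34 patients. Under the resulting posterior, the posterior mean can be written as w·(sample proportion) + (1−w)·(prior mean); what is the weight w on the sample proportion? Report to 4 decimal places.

0.7025

The Beta prior is conjugate to a Binomial/Bernoulli likelihood; the update adds successes to α and failures to β.
Posterior mean = (α₀+k)/(α₀+β₀+n) = [n/(α₀+β₀+n)]·(k/n) + [(α₀+β₀)/(α₀+β₀+n)]·α₀/(α₀+β₀), so only n and the prior enter the weight.
The weight on the data is w = n/(α₀+β₀+n) = 34/(6.0+8.4+34) = 34/48.4 = 0.7025.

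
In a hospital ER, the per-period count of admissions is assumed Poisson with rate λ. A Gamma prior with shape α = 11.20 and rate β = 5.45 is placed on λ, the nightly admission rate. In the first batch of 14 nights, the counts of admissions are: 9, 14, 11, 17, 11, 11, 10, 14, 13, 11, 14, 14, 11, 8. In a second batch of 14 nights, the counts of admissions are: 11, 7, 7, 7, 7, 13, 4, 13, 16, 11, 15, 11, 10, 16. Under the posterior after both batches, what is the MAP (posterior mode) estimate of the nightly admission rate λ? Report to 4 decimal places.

With a Gamma(shape α, rate β) prior, the Poisson likelihood is conjugate: the posterior is Gamma(α + ΣXᵢ, β + n).
Batch 1: sum of counts S = 168 over n = 14 nights.
After batch 1: Gamma(α+S, β+n) = Gamma(11.20+168, 5.45+14) = Gamma(179.20, 19.45).
Batch 2: sum of counts S = 148 over n = 14 nights.
After batch 2: Gamma(α+S, β+n) = Gamma(179.20+148, 19.45+14) = Gamma(327.20, 33.45).
Mode of Gamma(α,β) for α≥1 is (α−1)/β = 326.20/33.45 = 9.7519.

9.7519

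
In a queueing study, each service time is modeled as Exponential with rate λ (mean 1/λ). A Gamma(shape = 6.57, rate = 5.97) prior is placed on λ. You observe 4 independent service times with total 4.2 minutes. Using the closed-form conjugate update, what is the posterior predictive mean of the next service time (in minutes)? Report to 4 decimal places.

With a Gamma(shape α, rate β) prior on the exponential rate λ, the posterior after n observations with total T = Σxᵢ is Gamma(α+n, β+T).
Posterior: Gamma(6.57+4, 5.97+4.2) = Gamma(10.57, 10.17).
The predictive distribution for the next observation is Lomax; its mean is β/(α−1) = 10.17/9.57 = 1.0627.

1.0627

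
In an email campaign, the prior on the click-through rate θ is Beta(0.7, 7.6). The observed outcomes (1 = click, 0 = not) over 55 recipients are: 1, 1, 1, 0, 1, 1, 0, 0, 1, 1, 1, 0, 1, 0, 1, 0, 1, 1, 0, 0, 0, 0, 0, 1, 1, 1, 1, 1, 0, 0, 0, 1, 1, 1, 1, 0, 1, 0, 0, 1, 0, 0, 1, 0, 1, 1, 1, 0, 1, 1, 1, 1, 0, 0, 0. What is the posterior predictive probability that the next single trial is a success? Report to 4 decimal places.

The Beta prior is conjugate to a Binomial/Bernoulli likelihood; the update adds successes to α and failures to β.
Posterior: Beta(α+k, β+n−k) = Beta(0.7+31, 7.6+24) = Beta(31.7, 31.6).
For a single future Bernoulli trial, P(success | data) = α/(α+β) = 0.5008.

0.5008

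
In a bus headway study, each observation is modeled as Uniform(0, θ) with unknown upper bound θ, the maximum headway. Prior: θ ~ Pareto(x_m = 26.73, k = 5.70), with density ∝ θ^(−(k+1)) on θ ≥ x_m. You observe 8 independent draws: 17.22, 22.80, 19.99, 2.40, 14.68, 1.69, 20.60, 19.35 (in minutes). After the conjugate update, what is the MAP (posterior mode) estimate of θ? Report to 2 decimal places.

A Pareto(scale x_m, shape k) prior on the upper bound θ of Uniform(0, θ) is conjugate: posterior is Pareto(max(x_m, max xᵢ), k + n).
Sample maximum = 22.80; prior scale x_m = 26.73 → posterior scale = max = 26.73.
Posterior shape = 5.70 + 8 = 13.70.
The Pareto density is decreasing on [x_m, ∞), so the mode is x_m = 26.73.

26.73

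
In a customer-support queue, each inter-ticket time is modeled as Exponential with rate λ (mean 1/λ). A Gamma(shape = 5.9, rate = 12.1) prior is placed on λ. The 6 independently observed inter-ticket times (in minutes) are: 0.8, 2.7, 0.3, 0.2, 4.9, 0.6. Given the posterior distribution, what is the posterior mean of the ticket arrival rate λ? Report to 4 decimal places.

0.5509

With a Gamma(shape α, rate β) prior on the exponential rate λ, the posterior after n observations with total T = Σxᵢ is Gamma(α+n, β+T).
Sum of observations T = 9.5 minutes; n = 6.
Posterior: Gamma(5.9+6, 12.1+9.5) = Gamma(11.9, 21.6).
Posterior mean of λ = α/β = 11.9/21.6 = 0.5509.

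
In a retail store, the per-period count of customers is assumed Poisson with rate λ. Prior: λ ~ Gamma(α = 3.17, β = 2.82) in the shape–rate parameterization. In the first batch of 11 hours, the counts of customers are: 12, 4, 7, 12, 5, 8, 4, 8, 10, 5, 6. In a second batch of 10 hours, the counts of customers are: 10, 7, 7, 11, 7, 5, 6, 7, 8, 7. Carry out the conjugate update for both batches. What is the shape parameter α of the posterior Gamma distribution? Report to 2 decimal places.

With a Gamma(shape α, rate β) prior, the Poisson likelihood is conjugate: the posterior is Gamma(α + ΣXᵢ, β + n).
Batch 1: sum of counts S = 81 over n = 11 hours.
After batch 1: Gamma(α+S, β+n) = Gamma(3.17+81, 2.82+11) = Gamma(84.17, 13.82).
Batch 2: sum of counts S = 75 over n = 10 hours.
After batch 2: Gamma(α+S, β+n) = Gamma(84.17+75, 13.82+10) = Gamma(159.17, 23.82).
Posterior α = 159.17.

159.17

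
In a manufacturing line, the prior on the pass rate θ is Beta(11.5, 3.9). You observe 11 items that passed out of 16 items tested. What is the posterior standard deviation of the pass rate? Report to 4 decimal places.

The Beta prior is conjugate to a Binomial/Bernoulli likelihood; the update adds successes to α and failures to β.
Posterior: Beta(α+k, β+n−k) = Beta(11.5+11, 3.9+5) = Beta(22.5, 8.9).
Var = αβ/((α+β)²(α+β+1)) = 22.5·8.9/(31.4²·32.4) = 0.00626857; SD = √0.00626857 = 0.0792.

0.0792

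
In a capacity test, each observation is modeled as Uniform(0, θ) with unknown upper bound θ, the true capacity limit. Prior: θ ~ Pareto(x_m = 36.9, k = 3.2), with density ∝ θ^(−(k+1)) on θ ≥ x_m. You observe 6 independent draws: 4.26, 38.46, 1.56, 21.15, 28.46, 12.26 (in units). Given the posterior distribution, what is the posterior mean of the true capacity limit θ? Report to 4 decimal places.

43.1502

A Pareto(scale x_m, shape k) prior on the upper bound θ of Uniform(0, θ) is conjugate: posterior is Pareto(max(x_m, max xᵢ), k + n).
Sample maximum = 38.46; prior scale x_m = 36.9 → posterior scale = max = 38.46.
Posterior shape = 3.2 + 6 = 9.2.
E[θ|data] = k·x_m/(k−1) = 9.2·38.46/8.2 = 43.1502.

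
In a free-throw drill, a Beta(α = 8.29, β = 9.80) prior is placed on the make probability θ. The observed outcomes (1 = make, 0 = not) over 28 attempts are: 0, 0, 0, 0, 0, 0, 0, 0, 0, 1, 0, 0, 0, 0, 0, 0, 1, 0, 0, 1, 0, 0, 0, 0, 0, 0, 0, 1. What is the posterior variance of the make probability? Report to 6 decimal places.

0.004153

The Beta prior is conjugate to a Binomial/Bernoulli likelihood; the update adds successes to α and failures to β.
Posterior: Beta(α+k, β+n−k) = Beta(8.29+4, 9.80+24) = Beta(12.29, 33.80).
Var = αβ/((α+β)²(α+β+1)) = 12.29·33.80/(46.09²·47.09) = 0.004153.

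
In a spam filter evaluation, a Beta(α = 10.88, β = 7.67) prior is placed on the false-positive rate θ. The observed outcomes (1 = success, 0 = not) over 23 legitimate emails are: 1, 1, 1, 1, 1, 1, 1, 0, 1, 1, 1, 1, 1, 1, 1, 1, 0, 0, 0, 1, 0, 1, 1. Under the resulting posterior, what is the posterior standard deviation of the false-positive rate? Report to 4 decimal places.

The Beta prior is conjugate to a Binomial/Bernoulli likelihood; the update adds successes to α and failures to β.
Posterior: Beta(α+k, β+n−k) = Beta(10.88+18, 7.67+5) = Beta(28.88, 12.67).
Var = αβ/((α+β)²(α+β+1)) = 28.88·12.67/(41.55²·42.55) = 0.00498118; SD = √0.00498118 = 0.0706.

0.0706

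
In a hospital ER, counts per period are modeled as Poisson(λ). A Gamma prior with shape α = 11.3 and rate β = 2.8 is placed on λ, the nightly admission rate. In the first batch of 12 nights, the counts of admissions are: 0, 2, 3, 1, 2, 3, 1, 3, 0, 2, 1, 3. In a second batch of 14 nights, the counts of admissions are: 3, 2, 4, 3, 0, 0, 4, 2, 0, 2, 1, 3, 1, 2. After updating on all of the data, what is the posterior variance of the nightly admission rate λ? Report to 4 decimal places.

With a Gamma(shape α, rate β) prior, the Poisson likelihood is conjugate: the posterior is Gamma(α + ΣXᵢ, β + n).
Batch 1: sum of counts S = 21 over n = 12 nights.
After batch 1: Gamma(α+S, β+n) = Gamma(11.3+21, 2.8+12) = Gamma(32.3, 14.8).
Batch 2: sum of counts S = 27 over n = 14 nights.
After batch 2: Gamma(α+S, β+n) = Gamma(32.3+27, 14.8+14) = Gamma(59.3, 28.8).
Var = α/β² = 59.3/28.8² = 0.0715.

0.0715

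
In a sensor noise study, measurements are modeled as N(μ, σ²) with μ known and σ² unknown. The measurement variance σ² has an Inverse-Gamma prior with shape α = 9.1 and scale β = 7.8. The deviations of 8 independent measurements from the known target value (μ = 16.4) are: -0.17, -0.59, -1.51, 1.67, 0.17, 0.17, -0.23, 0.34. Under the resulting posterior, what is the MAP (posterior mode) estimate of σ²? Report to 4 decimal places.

With known mean μ and an Inverse-Gamma(α, β) prior on σ², the Normal likelihood is conjugate: posterior is Inv-Gamma(α + n/2, β + Σ(xᵢ−μ)²/2).
Σ(xᵢ−μ)² = (-0.17)² + (-0.59)² + (-1.51)² + (1.67)² + (0.17)² + (0.17)² + (-0.23)² + (0.34)² = 5.6723.
Posterior: Inv-Gamma(9.1 + 8/2, 7.8 + 5.6723/2) = Inv-Gamma(13.10, 10.63615).
Mode = β/(α+1) = 10.63615/14.10 = 0.7543.

0.7543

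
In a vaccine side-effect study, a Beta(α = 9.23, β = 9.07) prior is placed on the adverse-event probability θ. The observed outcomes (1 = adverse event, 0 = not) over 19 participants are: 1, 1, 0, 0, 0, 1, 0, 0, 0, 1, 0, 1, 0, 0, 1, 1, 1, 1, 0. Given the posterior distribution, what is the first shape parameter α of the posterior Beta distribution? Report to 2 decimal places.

The Beta prior is conjugate to a Binomial/Bernoulli likelihood; the update adds successes to α and failures to β.
Posterior: Beta(α+k, β+n−k) = Beta(9.23+9, 9.07+10) = Beta(18.23, 19.07).
Posterior α = 18.23.

18.23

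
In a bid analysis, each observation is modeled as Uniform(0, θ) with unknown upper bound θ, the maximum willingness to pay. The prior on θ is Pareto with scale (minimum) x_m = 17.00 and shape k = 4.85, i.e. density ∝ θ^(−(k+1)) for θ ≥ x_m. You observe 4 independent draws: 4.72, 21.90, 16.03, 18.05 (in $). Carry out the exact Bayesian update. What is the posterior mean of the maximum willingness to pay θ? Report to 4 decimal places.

A Pareto(scale x_m, shape k) prior on the upper bound θ of Uniform(0, θ) is conjugate: posterior is Pareto(max(x_m, max xᵢ), k + n).
Sample maximum = 21.90; prior scale x_m = 17.00 → posterior scale = max = 21.90.
Posterior shape = 4.85 + 4 = 8.85.
E[θ|data] = k·x_m/(k−1) = 8.85·21.90/7.85 = 24.6898.

24.6898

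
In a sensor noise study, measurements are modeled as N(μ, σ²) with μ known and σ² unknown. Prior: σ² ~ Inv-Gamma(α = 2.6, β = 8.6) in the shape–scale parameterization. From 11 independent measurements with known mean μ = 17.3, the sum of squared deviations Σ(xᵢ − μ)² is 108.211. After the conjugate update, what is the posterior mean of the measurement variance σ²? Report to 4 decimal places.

8.8318

With known mean μ and an Inverse-Gamma(α, β) prior on σ², the Normal likelihood is conjugate: posterior is Inv-Gamma(α + n/2, β + Σ(xᵢ−μ)²/2).
Posterior: Inv-Gamma(2.6 + 11/2, 8.6 + 108.211/2) = Inv-Gamma(8.10, 62.7055).
E[σ²|data] = β/(α−1) = 62.7055/7.10 = 8.8318.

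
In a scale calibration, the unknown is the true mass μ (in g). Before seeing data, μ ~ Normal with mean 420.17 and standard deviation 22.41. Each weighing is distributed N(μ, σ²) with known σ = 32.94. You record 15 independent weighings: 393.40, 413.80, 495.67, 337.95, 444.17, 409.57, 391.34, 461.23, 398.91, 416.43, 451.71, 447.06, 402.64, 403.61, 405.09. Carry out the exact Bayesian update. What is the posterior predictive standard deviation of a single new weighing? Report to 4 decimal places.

33.8862

For Normal data with known variance σ², a Normal(μ₀, σ₀²) prior on μ is conjugate. Posterior precision = 1/σ₀² + n/σ²; posterior mean is the precision-weighted average of μ₀ and x̄.
σ₀² = 22.41² = 502.2081, σ² = 32.94² = 1085.0436; σ² + n·σ₀² = 1085.0436 + 15·502.2081 = 8618.1651.
Posterior precision = 1/σ₀² + n/σ² = 1/502.2081 + 15/1085.0436 = (σ² + n·σ₀²)/(σ₀²σ²) = 8618.1651/(502.2081·1085.0436); posterior variance σₙ² = σ₀²σ²/(σ² + n·σ₀²) = 502.2081·1085.0436/8618.1651 = 63.228968.
Predictive variance for one new observation = σₙ² + σ² = 502.2081·1085.0436/8618.1651 + 1085.0436 = σ²·(σ₀² + 8618.1651)/8618.1651 = 1085.0436·9120.3732/8618.1651 = 1148.272568; SD = √(1085.0436·9120.3732/8618.1651) = 33.8862.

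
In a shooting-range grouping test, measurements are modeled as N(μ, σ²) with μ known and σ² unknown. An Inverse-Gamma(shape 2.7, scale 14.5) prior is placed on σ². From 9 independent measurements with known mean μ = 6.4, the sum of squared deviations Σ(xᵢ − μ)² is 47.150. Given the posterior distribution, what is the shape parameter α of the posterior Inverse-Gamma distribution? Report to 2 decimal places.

7.20

With known mean μ and an Inverse-Gamma(α, β) prior on σ², the Normal likelihood is conjugate: posterior is Inv-Gamma(α + n/2, β + Σ(xᵢ−μ)²/2).
Posterior: Inv-Gamma(2.7 + 9/2, 14.5 + 47.150/2) = Inv-Gamma(7.20, 38.0750).
Posterior α = 7.20.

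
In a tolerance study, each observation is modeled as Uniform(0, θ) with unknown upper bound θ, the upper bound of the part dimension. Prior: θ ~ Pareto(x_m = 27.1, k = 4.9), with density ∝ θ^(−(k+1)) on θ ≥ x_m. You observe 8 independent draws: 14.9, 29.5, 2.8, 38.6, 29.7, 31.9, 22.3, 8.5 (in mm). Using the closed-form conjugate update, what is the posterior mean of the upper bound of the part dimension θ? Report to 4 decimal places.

41.8437

A Pareto(scale x_m, shape k) prior on the upper bound θ of Uniform(0, θ) is conjugate: posterior is Pareto(max(x_m, max xᵢ), k + n).
Sample maximum = 38.6; prior scale x_m = 27.1 → posterior scale = max = 38.6.
Posterior shape = 4.9 + 8 = 12.9.
E[θ|data] = k·x_m/(k−1) = 12.9·38.6/11.9 = 41.8437.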